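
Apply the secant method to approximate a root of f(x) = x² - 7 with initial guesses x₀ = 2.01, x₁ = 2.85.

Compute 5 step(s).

f(x) = x² - 7
x₀ = 2.01, x₁ = 2.85

Secant formula: x_{n+1} = x_n - f(x_n)(x_n - x_{n-1})/(f(x_n) - f(x_{n-1}))

Iteration 1:
  f(2.010000) = -2.959900
  f(2.850000) = 1.122500
  x_2 = 2.850000 - 1.122500×(2.850000 - 2.010000)/(1.122500 - (-2.959900))
       = 2.619033
Iteration 2:
  f(2.850000) = 1.122500
  f(2.619033) = -0.140667
  x_3 = 2.619033 - (-0.140667)×(2.619033 - 2.850000)/(-0.140667 - 1.122500)
       = 2.644753
Iteration 3:
  f(2.619033) = -0.140667
  f(2.644753) = -0.005279
  x_4 = 2.644753 - (-0.005279)×(2.644753 - 2.619033)/(-0.005279 - (-0.140667))
       = 2.645756
Iteration 4:
  f(2.644753) = -0.005279
  f(2.645756) = 0.000027
  x_5 = 2.645756 - 0.000027×(2.645756 - 2.644753)/(0.000027 - (-0.005279))
       = 2.645751
Iteration 5:
  f(2.645756) = 0.000027
  f(2.645751) = 0.000000
  x_6 = 2.645751 - 0.000000×(2.645751 - 2.645756)/(0.000000 - 0.000027)
       = 2.645751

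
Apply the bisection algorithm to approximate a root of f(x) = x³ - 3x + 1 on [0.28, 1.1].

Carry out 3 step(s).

f(x) = x³ - 3x + 1
Initial interval: [0.28, 1.1]

Iteration 1:
  c_1 = (0.280000 + 1.100000)/2 = 0.690000
  f(c_1) = f(0.690000) = -0.741491
  f(a) × f(c) < 0, new interval: [0.280000, 0.690000]
Iteration 2:
  c_2 = (0.280000 + 0.690000)/2 = 0.485000
  f(c_2) = f(0.485000) = -0.340916
  f(a) × f(c) < 0, new interval: [0.280000, 0.485000]
Iteration 3:
  c_3 = (0.280000 + 0.485000)/2 = 0.382500
  f(c_3) = f(0.382500) = -0.091538
  f(a) × f(c) < 0, new interval: [0.280000, 0.382500]

After 3 iteration(s), the approximation is c_3 = 0.382500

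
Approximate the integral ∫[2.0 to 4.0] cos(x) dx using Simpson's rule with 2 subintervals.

f(x) = cos(x)
a = 2.0, b = 4.0, n = 2
h = (b - a)/n = 1.000000

Simpson's rule: (h/3)[f(x₀) + 4f(x₁) + 2f(x₂) + ... + f(xₙ)]

x_0 = 2.0000, f(x_0) = -0.416147, coefficient = 1
x_1 = 3.0000, f(x_1) = -0.989992, coefficient = 4
x_2 = 4.0000, f(x_2) = -0.653644, coefficient = 1

I ≈ (1.000000/3) × -5.029760 = -1.676587
Exact value: -1.666100
Error: 0.010487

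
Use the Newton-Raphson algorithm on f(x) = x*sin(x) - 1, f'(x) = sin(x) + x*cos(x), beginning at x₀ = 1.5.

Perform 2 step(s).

f(x) = x*sin(x) - 1
f'(x) = sin(x) + x*cos(x)
x₀ = 1.5

Newton-Raphson formula: x_{n+1} = x_n - f(x_n)/f'(x_n)

Iteration 1:
  f(1.500000) = 0.496242
  f'(1.500000) = 1.103601
  x_1 = 1.500000 - 0.496242/1.103601 = 1.050342
Iteration 2:
  f(1.050342) = -0.088730
  f'(1.050342) = 1.389902
  x_2 = 1.050342 - (-0.088730)/1.389902 = 1.114181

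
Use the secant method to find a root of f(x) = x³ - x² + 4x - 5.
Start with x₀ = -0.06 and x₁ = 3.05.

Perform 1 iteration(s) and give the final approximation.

f(x) = x³ - x² + 4x - 5
x₀ = -0.06, x₁ = 3.05

Secant formula: x_{n+1} = x_n - f(x_n)(x_n - x_{n-1})/(f(x_n) - f(x_{n-1}))

Iteration 1:
  f(-0.060000) = -5.243816
  f(3.050000) = 26.270125
  x_2 = 3.050000 - 26.270125×(3.050000 - (-0.060000))/(26.270125 - (-5.243816))
       = 0.457494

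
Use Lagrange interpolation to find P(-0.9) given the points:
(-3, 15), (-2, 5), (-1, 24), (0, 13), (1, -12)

Lagrange interpolation formula:
P(x) = Σ yᵢ × Lᵢ(x)
where Lᵢ(x) = Π_{j≠i} (x - xⱼ)/(xᵢ - xⱼ)

L_0(-0.9) = (-0.9 - (-2))/(-3 - (-2)) × (-0.9 - (-1))/(-3 - (-1)) × (-0.9 - 0)/(-3 - 0) × (-0.9 - 1)/(-3 - 1) = 0.007837
L_1(-0.9) = (-0.9 - (-3))/(-2 - (-3)) × (-0.9 - (-1))/(-2 - (-1)) × (-0.9 - 0)/(-2 - 0) × (-0.9 - 1)/(-2 - 1) = -0.059850
L_2(-0.9) = (-0.9 - (-3))/(-1 - (-3)) × (-0.9 - (-2))/(-1 - (-2)) × (-0.9 - 0)/(-1 - 0) × (-0.9 - 1)/(-1 - 1) = 0.987525
L_3(-0.9) = (-0.9 - (-3))/(0 - (-3)) × (-0.9 - (-2))/(0 - (-2)) × (-0.9 - (-1))/(0 - (-1)) × (-0.9 - 1)/(0 - 1) = 0.073150
L_4(-0.9) = (-0.9 - (-3))/(1 - (-3)) × (-0.9 - (-2))/(1 - (-2)) × (-0.9 - (-1))/(1 - (-1)) × (-0.9 - 0)/(1 - 0) = -0.008663

P(-0.9) = 15×L_0(-0.9) + 5×L_1(-0.9) + 24×L_2(-0.9) + 13×L_3(-0.9) + (-12)×L_4(-0.9)
P(-0.9) = 24.573813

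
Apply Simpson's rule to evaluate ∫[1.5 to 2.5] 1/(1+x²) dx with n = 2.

f(x) = 1/(1+x²)
a = 1.5, b = 2.5, n = 2
h = (b - a)/n = 0.500000

Simpson's rule: (h/3)[f(x₀) + 4f(x₁) + 2f(x₂) + ... + f(xₙ)]

x_0 = 1.5000, f(x_0) = 0.307692, coefficient = 1
x_1 = 2.0000, f(x_1) = 0.200000, coefficient = 4
x_2 = 2.5000, f(x_2) = 0.137931, coefficient = 1

I ≈ (0.500000/3) × 1.245623 = 0.207604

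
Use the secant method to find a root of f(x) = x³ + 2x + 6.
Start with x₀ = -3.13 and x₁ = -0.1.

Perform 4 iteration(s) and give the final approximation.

f(x) = x³ + 2x + 6
x₀ = -3.13, x₁ = -0.1

Secant formula: x_{n+1} = x_n - f(x_n)(x_n - x_{n-1})/(f(x_n) - f(x_{n-1}))

Iteration 1:
  f(-3.130000) = -30.924297
  f(-0.100000) = 5.799000
  x_2 = -0.100000 - 5.799000×(-0.100000 - (-3.130000))/(5.799000 - (-30.924297))
       = -0.578469
Iteration 2:
  f(-0.100000) = 5.799000
  f(-0.578469) = 4.649490
  x_3 = -0.578469 - 4.649490×(-0.578469 - (-0.100000))/(4.649490 - 5.799000)
       = -2.513762
Iteration 3:
  f(-0.578469) = 4.649490
  f(-2.513762) = -14.911988
  x_4 = -2.513762 - (-14.911988)×(-2.513762 - (-0.578469))/(-14.911988 - 4.649490)
       = -1.038461
Iteration 4:
  f(-2.513762) = -14.911988
  f(-1.038461) = 2.803198
  x_5 = -1.038461 - 2.803198×(-1.038461 - (-2.513762))/(2.803198 - (-14.911988))
       = -1.271909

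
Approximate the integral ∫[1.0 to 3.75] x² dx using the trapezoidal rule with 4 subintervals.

f(x) = x²
a = 1.0, b = 3.75, n = 4
h = (b - a)/n = 0.687500

Trapezoidal rule: (h/2)[f(x₀) + 2f(x₁) + 2f(x₂) + ... + f(xₙ)]

x_0 = 1.0000, f(x_0) = 1.000000, coefficient = 1
x_1 = 1.6875, f(x_1) = 2.847656, coefficient = 2
x_2 = 2.3750, f(x_2) = 5.640625, coefficient = 2
x_3 = 3.0625, f(x_3) = 9.378906, coefficient = 2
x_4 = 3.7500, f(x_4) = 14.062500, coefficient = 1

I ≈ (0.687500/2) × 50.796875 = 17.461426
Exact value: 17.244792
Error: 0.216634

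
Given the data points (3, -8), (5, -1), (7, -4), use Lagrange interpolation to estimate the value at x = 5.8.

Lagrange interpolation formula:
P(x) = Σ yᵢ × Lᵢ(x)
where Lᵢ(x) = Π_{j≠i} (x - xⱼ)/(xᵢ - xⱼ)

L_0(5.8) = (5.8 - 5)/(3 - 5) × (5.8 - 7)/(3 - 7) = -0.120000
L_1(5.8) = (5.8 - 3)/(5 - 3) × (5.8 - 7)/(5 - 7) = 0.840000
L_2(5.8) = (5.8 - 3)/(7 - 3) × (5.8 - 5)/(7 - 5) = 0.280000

P(5.8) = (-8)×L_0(5.8) + (-1)×L_1(5.8) + (-4)×L_2(5.8)
P(5.8) = -1.000000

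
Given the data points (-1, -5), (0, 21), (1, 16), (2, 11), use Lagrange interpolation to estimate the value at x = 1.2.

Lagrange interpolation formula:
P(x) = Σ yᵢ × Lᵢ(x)
where Lᵢ(x) = Π_{j≠i} (x - xⱼ)/(xᵢ - xⱼ)

L_0(1.2) = (1.2 - 0)/(-1 - 0) × (1.2 - 1)/(-1 - 1) × (1.2 - 2)/(-1 - 2) = 0.032000
L_1(1.2) = (1.2 - (-1))/(0 - (-1)) × (1.2 - 1)/(0 - 1) × (1.2 - 2)/(0 - 2) = -0.176000
L_2(1.2) = (1.2 - (-1))/(1 - (-1)) × (1.2 - 0)/(1 - 0) × (1.2 - 2)/(1 - 2) = 1.056000
L_3(1.2) = (1.2 - (-1))/(2 - (-1)) × (1.2 - 0)/(2 - 0) × (1.2 - 1)/(2 - 1) = 0.088000

P(1.2) = (-5)×L_0(1.2) + 21×L_1(1.2) + 16×L_2(1.2) + 11×L_3(1.2)
P(1.2) = 14.008000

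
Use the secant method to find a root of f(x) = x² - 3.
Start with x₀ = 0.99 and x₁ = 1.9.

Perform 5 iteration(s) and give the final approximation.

f(x) = x² - 3
x₀ = 0.99, x₁ = 1.9

Secant formula: x_{n+1} = x_n - f(x_n)(x_n - x_{n-1})/(f(x_n) - f(x_{n-1}))

Iteration 1:
  f(0.990000) = -2.019900
  f(1.900000) = 0.610000
  x_2 = 1.900000 - 0.610000×(1.900000 - 0.990000)/(0.610000 - (-2.019900))
       = 1.688927
Iteration 2:
  f(1.900000) = 0.610000
  f(1.688927) = -0.147524
  x_3 = 1.688927 - (-0.147524)×(1.688927 - 1.900000)/(-0.147524 - 0.610000)
       = 1.730033
Iteration 3:
  f(1.688927) = -0.147524
  f(1.730033) = -0.006987
  x_4 = 1.730033 - (-0.006987)×(1.730033 - 1.688927)/(-0.006987 - (-0.147524))
       = 1.732076
Iteration 4:
  f(1.730033) = -0.006987
  f(1.732076) = 0.000088
  x_5 = 1.732076 - 0.000088×(1.732076 - 1.730033)/(0.000088 - (-0.006987))
       = 1.732051
Iteration 5:
  f(1.732076) = 0.000088
  f(1.732051) = 0.000000
  x_6 = 1.732051 - 0.000000×(1.732051 - 1.732076)/(0.000000 - 0.000088)
       = 1.732051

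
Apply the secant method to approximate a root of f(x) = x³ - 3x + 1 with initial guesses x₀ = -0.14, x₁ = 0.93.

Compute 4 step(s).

f(x) = x³ - 3x + 1
x₀ = -0.14, x₁ = 0.93

Secant formula: x_{n+1} = x_n - f(x_n)(x_n - x_{n-1})/(f(x_n) - f(x_{n-1}))

Iteration 1:
  f(-0.140000) = 1.417256
  f(0.930000) = -0.985643
  x_2 = 0.930000 - (-0.985643)×(0.930000 - (-0.140000))/(-0.985643 - 1.417256)
       = 0.491098
Iteration 2:
  f(0.930000) = -0.985643
  f(0.491098) = -0.354852
  x_3 = 0.491098 - (-0.354852)×(0.491098 - 0.930000)/(-0.354852 - (-0.985643))
       = 0.244193
Iteration 3:
  f(0.491098) = -0.354852
  f(0.244193) = 0.281982
  x_4 = 0.244193 - 0.281982×(0.244193 - 0.491098)/(0.281982 - (-0.354852))
       = 0.353519
Iteration 4:
  f(0.244193) = 0.281982
  f(0.353519) = -0.016377
  x_5 = 0.353519 - (-0.016377)×(0.353519 - 0.244193)/(-0.016377 - 0.281982)
       = 0.347519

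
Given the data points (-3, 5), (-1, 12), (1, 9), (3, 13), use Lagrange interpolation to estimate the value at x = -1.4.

Lagrange interpolation formula:
P(x) = Σ yᵢ × Lᵢ(x)
where Lᵢ(x) = Π_{j≠i} (x - xⱼ)/(xᵢ - xⱼ)

L_0(-1.4) = (-1.4 - (-1))/(-3 - (-1)) × (-1.4 - 1)/(-3 - 1) × (-1.4 - 3)/(-3 - 3) = 0.088000
L_1(-1.4) = (-1.4 - (-3))/(-1 - (-3)) × (-1.4 - 1)/(-1 - 1) × (-1.4 - 3)/(-1 - 3) = 1.056000
L_2(-1.4) = (-1.4 - (-3))/(1 - (-3)) × (-1.4 - (-1))/(1 - (-1)) × (-1.4 - 3)/(1 - 3) = -0.176000
L_3(-1.4) = (-1.4 - (-3))/(3 - (-3)) × (-1.4 - (-1))/(3 - (-1)) × (-1.4 - 1)/(3 - 1) = 0.032000

P(-1.4) = 5×L_0(-1.4) + 12×L_1(-1.4) + 9×L_2(-1.4) + 13×L_3(-1.4)
P(-1.4) = 11.944000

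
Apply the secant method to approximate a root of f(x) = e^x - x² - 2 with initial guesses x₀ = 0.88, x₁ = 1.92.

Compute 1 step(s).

f(x) = e^x - x² - 2
x₀ = 0.88, x₁ = 1.92

Secant formula: x_{n+1} = x_n - f(x_n)(x_n - x_{n-1})/(f(x_n) - f(x_{n-1}))

Iteration 1:
  f(0.880000) = -0.363500
  f(1.920000) = 1.134558
  x_2 = 1.920000 - 1.134558×(1.920000 - 0.880000)/(1.134558 - (-0.363500))
       = 1.132353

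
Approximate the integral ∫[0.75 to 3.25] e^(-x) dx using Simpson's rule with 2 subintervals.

f(x) = e^(-x)
a = 0.75, b = 3.25, n = 2
h = (b - a)/n = 1.250000

Simpson's rule: (h/3)[f(x₀) + 4f(x₁) + 2f(x₂) + ... + f(xₙ)]

x_0 = 0.7500, f(x_0) = 0.472367, coefficient = 1
x_1 = 2.0000, f(x_1) = 0.135335, coefficient = 4
x_2 = 3.2500, f(x_2) = 0.038774, coefficient = 1

I ≈ (1.250000/3) × 1.052482 = 0.438534
Exact value: 0.433592
Error: 0.004942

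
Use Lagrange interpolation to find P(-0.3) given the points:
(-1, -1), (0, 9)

Lagrange interpolation formula:
P(x) = Σ yᵢ × Lᵢ(x)
where Lᵢ(x) = Π_{j≠i} (x - xⱼ)/(xᵢ - xⱼ)

L_0(-0.3) = (-0.3 - 0)/(-1 - 0) = 0.300000
L_1(-0.3) = (-0.3 - (-1))/(0 - (-1)) = 0.700000

P(-0.3) = (-1)×L_0(-0.3) + 9×L_1(-0.3)
P(-0.3) = 6.000000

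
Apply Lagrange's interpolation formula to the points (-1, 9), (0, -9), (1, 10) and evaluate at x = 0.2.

Lagrange interpolation formula:
P(x) = Σ yᵢ × Lᵢ(x)
where Lᵢ(x) = Π_{j≠i} (x - xⱼ)/(xᵢ - xⱼ)

L_0(0.2) = (0.2 - 0)/(-1 - 0) × (0.2 - 1)/(-1 - 1) = -0.080000
L_1(0.2) = (0.2 - (-1))/(0 - (-1)) × (0.2 - 1)/(0 - 1) = 0.960000
L_2(0.2) = (0.2 - (-1))/(1 - (-1)) × (0.2 - 0)/(1 - 0) = 0.120000

P(0.2) = 9×L_0(0.2) + (-9)×L_1(0.2) + 10×L_2(0.2)
P(0.2) = -8.160000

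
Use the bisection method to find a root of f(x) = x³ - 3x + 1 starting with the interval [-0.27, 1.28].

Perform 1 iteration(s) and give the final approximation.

f(x) = x³ - 3x + 1
Initial interval: [-0.27, 1.28]

Iteration 1:
  c_1 = (-0.270000 + 1.280000)/2 = 0.505000
  f(c_1) = f(0.505000) = -0.386212
  f(a) × f(c) < 0, new interval: [-0.270000, 0.505000]

After 1 iteration(s), the approximation is c_1 = 0.505000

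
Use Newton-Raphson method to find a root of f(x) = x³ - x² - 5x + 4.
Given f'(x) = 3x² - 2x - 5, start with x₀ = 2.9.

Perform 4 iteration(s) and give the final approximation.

f(x) = x³ - x² - 5x + 4
f'(x) = 3x² - 2x - 5
x₀ = 2.9

Newton-Raphson formula: x_{n+1} = x_n - f(x_n)/f'(x_n)

Iteration 1:
  f(2.900000) = 5.479000
  f'(2.900000) = 14.430000
  x_1 = 2.900000 - 5.479000/14.430000 = 2.520305
Iteration 2:
  f(2.520305) = 1.055356
  f'(2.520305) = 9.015201
  x_2 = 2.520305 - 1.055356/9.015201 = 2.403241
Iteration 3:
  f(2.403241) = 0.088307
  f'(2.403241) = 7.520218
  x_3 = 2.403241 - 0.088307/7.520218 = 2.391498
Iteration 4:
  f(2.391498) = 0.000855
  f'(2.391498) = 7.374795
  x_4 = 2.391498 - 0.000855/7.374795 = 2.391382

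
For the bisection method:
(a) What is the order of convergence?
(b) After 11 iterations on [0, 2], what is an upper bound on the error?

(a) Bisection has linear (order 1) convergence; the error is halved each step.

(b) Error bound = (b-a)/2^n = (2 - 0)/2^{11}
    = 2/2^{11}

(a) 1 (linear); (b) error ≤ 9.77e-04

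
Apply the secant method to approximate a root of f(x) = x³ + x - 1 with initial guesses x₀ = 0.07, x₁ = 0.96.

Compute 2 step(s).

f(x) = x³ + x - 1
x₀ = 0.07, x₁ = 0.96

Secant formula: x_{n+1} = x_n - f(x_n)(x_n - x_{n-1})/(f(x_n) - f(x_{n-1}))

Iteration 1:
  f(0.070000) = -0.929657
  f(0.960000) = 0.844736
  x_2 = 0.960000 - 0.844736×(0.960000 - 0.070000)/(0.844736 - (-0.929657))
       = 0.536297
Iteration 2:
  f(0.960000) = 0.844736
  f(0.536297) = -0.309456
  x_3 = 0.536297 - (-0.309456)×(0.536297 - 0.960000)/(-0.309456 - 0.844736)
       = 0.649898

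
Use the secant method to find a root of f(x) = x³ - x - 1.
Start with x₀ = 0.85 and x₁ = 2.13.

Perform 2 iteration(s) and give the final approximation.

f(x) = x³ - x - 1
x₀ = 0.85, x₁ = 2.13

Secant formula: x_{n+1} = x_n - f(x_n)(x_n - x_{n-1})/(f(x_n) - f(x_{n-1}))

Iteration 1:
  f(0.850000) = -1.235875
  f(2.130000) = 6.533597
  x_2 = 2.130000 - 6.533597×(2.130000 - 0.850000)/(6.533597 - (-1.235875))
       = 1.053607
Iteration 2:
  f(2.130000) = 6.533597
  f(1.053607) = -0.884010
  x_3 = 1.053607 - (-0.884010)×(1.053607 - 2.130000)/(-0.884010 - 6.533597)
       = 1.181889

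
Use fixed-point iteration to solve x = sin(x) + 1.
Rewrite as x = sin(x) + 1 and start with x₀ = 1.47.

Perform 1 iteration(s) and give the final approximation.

Equation: x = sin(x) + 1
Fixed-point form: x = sin(x) + 1
x₀ = 1.47

x_1 = g(1.470000) = 1.994924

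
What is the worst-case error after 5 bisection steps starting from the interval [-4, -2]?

Bisection error bound: |error| ≤ (b-a)/2^n
|error| ≤ (-2 - (-4))/2^5 = 2/2^5
|error| ≤ 0.0625000000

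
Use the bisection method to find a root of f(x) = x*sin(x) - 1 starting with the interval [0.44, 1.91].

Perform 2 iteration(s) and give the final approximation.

f(x) = x*sin(x) - 1
Initial interval: [0.44, 1.91]

Iteration 1:
  c_1 = (0.440000 + 1.910000)/2 = 1.175000
  f(c_1) = f(1.175000) = 0.084161
  f(a) × f(c) < 0, new interval: [0.440000, 1.175000]
Iteration 2:
  c_2 = (0.440000 + 1.175000)/2 = 0.807500
  f(c_2) = f(0.807500) = -0.416532
  f(a) × f(c) ≥ 0, new interval: [0.807500, 1.175000]

After 2 iteration(s), the approximation is c_2 = 0.807500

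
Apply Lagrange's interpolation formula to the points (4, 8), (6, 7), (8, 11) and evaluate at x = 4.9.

Lagrange interpolation formula:
P(x) = Σ yᵢ × Lᵢ(x)
where Lᵢ(x) = Π_{j≠i} (x - xⱼ)/(xᵢ - xⱼ)

L_0(4.9) = (4.9 - 6)/(4 - 6) × (4.9 - 8)/(4 - 8) = 0.426250
L_1(4.9) = (4.9 - 4)/(6 - 4) × (4.9 - 8)/(6 - 8) = 0.697500
L_2(4.9) = (4.9 - 4)/(8 - 4) × (4.9 - 6)/(8 - 6) = -0.123750

P(4.9) = 8×L_0(4.9) + 7×L_1(4.9) + 11×L_2(4.9)
P(4.9) = 6.931250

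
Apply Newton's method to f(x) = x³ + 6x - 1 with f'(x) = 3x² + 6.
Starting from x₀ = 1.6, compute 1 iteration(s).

f(x) = x³ + 6x - 1
f'(x) = 3x² + 6
x₀ = 1.6

Newton-Raphson formula: x_{n+1} = x_n - f(x_n)/f'(x_n)

Iteration 1:
  f(1.600000) = 12.696000
  f'(1.600000) = 13.680000
  x_1 = 1.600000 - 12.696000/13.680000 = 0.671930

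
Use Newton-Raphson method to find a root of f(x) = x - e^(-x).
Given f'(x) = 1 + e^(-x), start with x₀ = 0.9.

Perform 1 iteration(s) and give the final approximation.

f(x) = x - e^(-x)
f'(x) = 1 + e^(-x)
x₀ = 0.9

Newton-Raphson formula: x_{n+1} = x_n - f(x_n)/f'(x_n)

Iteration 1:
  f(0.900000) = 0.493430
  f'(0.900000) = 1.406570
  x_1 = 0.900000 - 0.493430/1.406570 = 0.549196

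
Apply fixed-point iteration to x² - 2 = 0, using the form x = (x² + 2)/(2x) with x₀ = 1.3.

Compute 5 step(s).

Equation: x² - 2 = 0
Fixed-point form: x = (x² + 2)/(2x)
x₀ = 1.3

x_1 = g(1.300000) = 1.419231
x_2 = g(1.419231) = 1.414222
x_3 = g(1.414222) = 1.414214
x_4 = g(1.414214) = 1.414214
x_5 = g(1.414214) = 1.414214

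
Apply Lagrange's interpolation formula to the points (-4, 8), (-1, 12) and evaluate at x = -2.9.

Lagrange interpolation formula:
P(x) = Σ yᵢ × Lᵢ(x)
where Lᵢ(x) = Π_{j≠i} (x - xⱼ)/(xᵢ - xⱼ)

L_0(-2.9) = (-2.9 - (-1))/(-4 - (-1)) = 0.633333
L_1(-2.9) = (-2.9 - (-4))/(-1 - (-4)) = 0.366667

P(-2.9) = 8×L_0(-2.9) + 12×L_1(-2.9)
P(-2.9) = 9.466667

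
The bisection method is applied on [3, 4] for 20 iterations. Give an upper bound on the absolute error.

Bisection error bound: |error| ≤ (b-a)/2^n
|error| ≤ (4 - 3)/2^20 = 1/2^20
|error| ≤ 0.0000009537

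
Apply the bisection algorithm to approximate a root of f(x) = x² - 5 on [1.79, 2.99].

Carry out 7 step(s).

f(x) = x² - 5
Initial interval: [1.79, 2.99]

Iteration 1:
  c_1 = (1.790000 + 2.990000)/2 = 2.390000
  f(c_1) = f(2.390000) = 0.712100
  f(a) × f(c) < 0, new interval: [1.790000, 2.390000]
Iteration 2:
  c_2 = (1.790000 + 2.390000)/2 = 2.090000
  f(c_2) = f(2.090000) = -0.631900
  f(a) × f(c) ≥ 0, new interval: [2.090000, 2.390000]
Iteration 3:
  c_3 = (2.090000 + 2.390000)/2 = 2.240000
  f(c_3) = f(2.240000) = 0.017600
  f(a) × f(c) < 0, new interval: [2.090000, 2.240000]
Iteration 4:
  c_4 = (2.090000 + 2.240000)/2 = 2.165000
  f(c_4) = f(2.165000) = -0.312775
  f(a) × f(c) ≥ 0, new interval: [2.165000, 2.240000]
Iteration 5:
  c_5 = (2.165000 + 2.240000)/2 = 2.202500
  f(c_5) = f(2.202500) = -0.148994
  f(a) × f(c) ≥ 0, new interval: [2.202500, 2.240000]
Iteration 6:
  c_6 = (2.202500 + 2.240000)/2 = 2.221250
  f(c_6) = f(2.221250) = -0.066048
  f(a) × f(c) ≥ 0, new interval: [2.221250, 2.240000]
Iteration 7:
  c_7 = (2.221250 + 2.240000)/2 = 2.230625
  f(c_7) = f(2.230625) = -0.024312
  f(a) × f(c) ≥ 0, new interval: [2.230625, 2.240000]

After 7 iteration(s), the approximation is c_7 = 2.230625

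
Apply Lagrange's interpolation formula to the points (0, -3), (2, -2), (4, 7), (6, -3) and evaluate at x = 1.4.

Lagrange interpolation formula:
P(x) = Σ yᵢ × Lᵢ(x)
where Lᵢ(x) = Π_{j≠i} (x - xⱼ)/(xᵢ - xⱼ)

L_0(1.4) = (1.4 - 2)/(0 - 2) × (1.4 - 4)/(0 - 4) × (1.4 - 6)/(0 - 6) = 0.149500
L_1(1.4) = (1.4 - 0)/(2 - 0) × (1.4 - 4)/(2 - 4) × (1.4 - 6)/(2 - 6) = 1.046500
L_2(1.4) = (1.4 - 0)/(4 - 0) × (1.4 - 2)/(4 - 2) × (1.4 - 6)/(4 - 6) = -0.241500
L_3(1.4) = (1.4 - 0)/(6 - 0) × (1.4 - 2)/(6 - 2) × (1.4 - 4)/(6 - 4) = 0.045500

P(1.4) = (-3)×L_0(1.4) + (-2)×L_1(1.4) + 7×L_2(1.4) + (-3)×L_3(1.4)
P(1.4) = -4.368500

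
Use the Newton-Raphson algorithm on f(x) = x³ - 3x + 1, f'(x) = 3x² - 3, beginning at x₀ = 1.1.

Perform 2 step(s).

f(x) = x³ - 3x + 1
f'(x) = 3x² - 3
x₀ = 1.1

Newton-Raphson formula: x_{n+1} = x_n - f(x_n)/f'(x_n)

Iteration 1:
  f(1.100000) = -0.969000
  f'(1.100000) = 0.630000
  x_1 = 1.100000 - (-0.969000)/0.630000 = 2.638095
Iteration 2:
  f(2.638095) = 11.445661
  f'(2.638095) = 17.878639
  x_2 = 2.638095 - 11.445661/17.878639 = 1.997909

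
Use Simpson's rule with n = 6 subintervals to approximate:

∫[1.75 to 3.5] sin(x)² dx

f(x) = sin(x)²
a = 1.75, b = 3.5, n = 6
h = (b - a)/n = 0.291667

Simpson's rule: (h/3)[f(x₀) + 4f(x₁) + 2f(x₂) + ... + f(xₙ)]

x_0 = 1.7500, f(x_0) = 0.968228, coefficient = 1
x_1 = 2.0417, f(x_1) = 0.794191, coefficient = 4
x_2 = 2.3333, f(x_2) = 0.522853, coefficient = 2
x_3 = 2.6250, f(x_3) = 0.243957, coefficient = 4
x_4 = 2.9167, f(x_4) = 0.049744, coefficient = 2
x_5 = 3.2083, f(x_5) = 0.004448, coefficient = 4
x_6 = 3.5000, f(x_6) = 0.123049, coefficient = 1

I ≈ (0.291667/3) × 6.406855 = 0.622889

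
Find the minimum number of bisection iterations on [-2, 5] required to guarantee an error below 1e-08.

We need (b-a)/2^n ≤ 1e-08
(5 - (-2))/2^n ≤ 1e-08
7/2^n ≤ 1e-08
2^n ≥ 700000000
n ≥ log₂(700000000) = 29.38
n ≥ 30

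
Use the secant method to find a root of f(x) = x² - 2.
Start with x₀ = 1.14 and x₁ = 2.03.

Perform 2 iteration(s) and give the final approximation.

f(x) = x² - 2
x₀ = 1.14, x₁ = 2.03

Secant formula: x_{n+1} = x_n - f(x_n)(x_n - x_{n-1})/(f(x_n) - f(x_{n-1}))

Iteration 1:
  f(1.140000) = -0.700400
  f(2.030000) = 2.120900
  x_2 = 2.030000 - 2.120900×(2.030000 - 1.140000)/(2.120900 - (-0.700400))
       = 1.360946
Iteration 2:
  f(2.030000) = 2.120900
  f(1.360946) = -0.147825
  x_3 = 1.360946 - (-0.147825)×(1.360946 - 2.030000)/(-0.147825 - 2.120900)
       = 1.404540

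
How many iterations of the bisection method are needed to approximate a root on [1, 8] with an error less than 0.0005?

We need (b-a)/2^n ≤ 0.0005
(8 - 1)/2^n ≤ 0.0005
7/2^n ≤ 0.0005
2^n ≥ 14000
n ≥ log₂(14000) = 13.77
n ≥ 14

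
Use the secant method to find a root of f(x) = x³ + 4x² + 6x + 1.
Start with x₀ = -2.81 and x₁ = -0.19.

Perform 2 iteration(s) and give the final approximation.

f(x) = x³ + 4x² + 6x + 1
x₀ = -2.81, x₁ = -0.19

Secant formula: x_{n+1} = x_n - f(x_n)(x_n - x_{n-1})/(f(x_n) - f(x_{n-1}))

Iteration 1:
  f(-2.810000) = -6.463641
  f(-0.190000) = -0.002459
  x_2 = -0.190000 - (-0.002459)×(-0.190000 - (-2.810000))/(-0.002459 - (-6.463641))
       = -0.189003
Iteration 2:
  f(-0.190000) = -0.002459
  f(-0.189003) = 0.002120
  x_3 = -0.189003 - 0.002120×(-0.189003 - (-0.190000))/(0.002120 - (-0.002459))
       = -0.189464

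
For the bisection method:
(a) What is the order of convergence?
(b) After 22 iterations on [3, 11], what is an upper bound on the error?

(a) Bisection has linear (order 1) convergence; the error is halved each step.

(b) Error bound = (b-a)/2^n = (11 - 3)/2^{22}
    = 8/2^{22}

(a) 1 (linear); (b) error ≤ 1.91e-06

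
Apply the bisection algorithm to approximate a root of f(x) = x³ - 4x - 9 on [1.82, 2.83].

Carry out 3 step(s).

f(x) = x³ - 4x - 9
Initial interval: [1.82, 2.83]

Iteration 1:
  c_1 = (1.820000 + 2.830000)/2 = 2.325000
  f(c_1) = f(2.325000) = -5.731922
  f(a) × f(c) ≥ 0, new interval: [2.325000, 2.830000]
Iteration 2:
  c_2 = (2.325000 + 2.830000)/2 = 2.577500
  f(c_2) = f(2.577500) = -2.186363
  f(a) × f(c) ≥ 0, new interval: [2.577500, 2.830000]
Iteration 3:
  c_3 = (2.577500 + 2.830000)/2 = 2.703750
  f(c_3) = f(2.703750) = -0.049874
  f(a) × f(c) ≥ 0, new interval: [2.703750, 2.830000]

After 3 iteration(s), the approximation is c_3 = 2.703750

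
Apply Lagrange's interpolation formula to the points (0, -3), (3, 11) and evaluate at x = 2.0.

Lagrange interpolation formula:
P(x) = Σ yᵢ × Lᵢ(x)
where Lᵢ(x) = Π_{j≠i} (x - xⱼ)/(xᵢ - xⱼ)

L_0(2.0) = (2.0 - 3)/(0 - 3) = 0.333333
L_1(2.0) = (2.0 - 0)/(3 - 0) = 0.666667

P(2.0) = (-3)×L_0(2.0) + 11×L_1(2.0)
P(2.0) = 6.333333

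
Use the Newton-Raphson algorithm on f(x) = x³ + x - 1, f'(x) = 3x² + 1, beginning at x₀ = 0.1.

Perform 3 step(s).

f(x) = x³ + x - 1
f'(x) = 3x² + 1
x₀ = 0.1

Newton-Raphson formula: x_{n+1} = x_n - f(x_n)/f'(x_n)

Iteration 1:
  f(0.100000) = -0.899000
  f'(0.100000) = 1.030000
  x_1 = 0.100000 - (-0.899000)/1.030000 = 0.972816
Iteration 2:
  f(0.972816) = 0.893459
  f'(0.972816) = 3.839110
  x_2 = 0.972816 - 0.893459/3.839110 = 0.740090
Iteration 3:
  f(0.740090) = 0.145462
  f'(0.740090) = 2.643200
  x_3 = 0.740090 - 0.145462/2.643200 = 0.685058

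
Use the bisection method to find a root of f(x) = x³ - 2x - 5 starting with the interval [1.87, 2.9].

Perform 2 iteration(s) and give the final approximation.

f(x) = x³ - 2x - 5
Initial interval: [1.87, 2.9]

Iteration 1:
  c_1 = (1.870000 + 2.900000)/2 = 2.385000
  f(c_1) = f(2.385000) = 3.796417
  f(a) × f(c) < 0, new interval: [1.870000, 2.385000]
Iteration 2:
  c_2 = (1.870000 + 2.385000)/2 = 2.127500
  f(c_2) = f(2.127500) = 0.374610
  f(a) × f(c) < 0, new interval: [1.870000, 2.127500]

After 2 iteration(s), the approximation is c_2 = 2.127500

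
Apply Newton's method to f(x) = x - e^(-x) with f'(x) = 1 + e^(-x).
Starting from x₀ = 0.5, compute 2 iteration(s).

f(x) = x - e^(-x)
f'(x) = 1 + e^(-x)
x₀ = 0.5

Newton-Raphson formula: x_{n+1} = x_n - f(x_n)/f'(x_n)

Iteration 1:
  f(0.500000) = -0.106531
  f'(0.500000) = 1.606531
  x_1 = 0.500000 - (-0.106531)/1.606531 = 0.566311
Iteration 2:
  f(0.566311) = -0.001305
  f'(0.566311) = 1.567616
  x_2 = 0.566311 - (-0.001305)/1.567616 = 0.567143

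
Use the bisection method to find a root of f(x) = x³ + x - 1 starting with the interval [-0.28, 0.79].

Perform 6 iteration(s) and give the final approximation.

f(x) = x³ + x - 1
Initial interval: [-0.28, 0.79]

Iteration 1:
  c_1 = (-0.280000 + 0.790000)/2 = 0.255000
  f(c_1) = f(0.255000) = -0.728419
  f(a) × f(c) ≥ 0, new interval: [0.255000, 0.790000]
Iteration 2:
  c_2 = (0.255000 + 0.790000)/2 = 0.522500
  f(c_2) = f(0.522500) = -0.334854
  f(a) × f(c) ≥ 0, new interval: [0.522500, 0.790000]
Iteration 3:
  c_3 = (0.522500 + 0.790000)/2 = 0.656250
  f(c_3) = f(0.656250) = -0.061127
  f(a) × f(c) ≥ 0, new interval: [0.656250, 0.790000]
Iteration 4:
  c_4 = (0.656250 + 0.790000)/2 = 0.723125
  f(c_4) = f(0.723125) = 0.101254
  f(a) × f(c) < 0, new interval: [0.656250, 0.723125]
Iteration 5:
  c_5 = (0.656250 + 0.723125)/2 = 0.689688
  f(c_5) = f(0.689688) = 0.017750
  f(a) × f(c) < 0, new interval: [0.656250, 0.689688]
Iteration 6:
  c_6 = (0.656250 + 0.689688)/2 = 0.672969
  f(c_6) = f(0.672969) = -0.022252
  f(a) × f(c) ≥ 0, new interval: [0.672969, 0.689688]

After 6 iteration(s), the approximation is c_6 = 0.672969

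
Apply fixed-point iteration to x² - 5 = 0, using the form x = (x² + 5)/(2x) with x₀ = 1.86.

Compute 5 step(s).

Equation: x² - 5 = 0
Fixed-point form: x = (x² + 5)/(2x)
x₀ = 1.86

x_1 = g(1.860000) = 2.274086
x_2 = g(2.274086) = 2.236386
x_3 = g(2.236386) = 2.236068
x_4 = g(2.236068) = 2.236068
x_5 = g(2.236068) = 2.236068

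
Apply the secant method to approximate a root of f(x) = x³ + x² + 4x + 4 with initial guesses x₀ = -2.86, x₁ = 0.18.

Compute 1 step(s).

f(x) = x³ + x² + 4x + 4
x₀ = -2.86, x₁ = 0.18

Secant formula: x_{n+1} = x_n - f(x_n)(x_n - x_{n-1})/(f(x_n) - f(x_{n-1}))

Iteration 1:
  f(-2.860000) = -22.654056
  f(0.180000) = 4.758232
  x_2 = 0.180000 - 4.758232×(0.180000 - (-2.860000))/(4.758232 - (-22.654056))
       = -0.347684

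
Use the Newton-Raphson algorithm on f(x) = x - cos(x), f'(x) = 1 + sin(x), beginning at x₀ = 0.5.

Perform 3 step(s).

f(x) = x - cos(x)
f'(x) = 1 + sin(x)
x₀ = 0.5

Newton-Raphson formula: x_{n+1} = x_n - f(x_n)/f'(x_n)

Iteration 1:
  f(0.500000) = -0.377583
  f'(0.500000) = 1.479426
  x_1 = 0.500000 - (-0.377583)/1.479426 = 0.755222
Iteration 2:
  f(0.755222) = 0.027103
  f'(0.755222) = 1.685451
  x_2 = 0.755222 - 0.027103/1.685451 = 0.739142
Iteration 3:
  f(0.739142) = 0.000095
  f'(0.739142) = 1.673654
  x_3 = 0.739142 - 0.000095/1.673654 = 0.739085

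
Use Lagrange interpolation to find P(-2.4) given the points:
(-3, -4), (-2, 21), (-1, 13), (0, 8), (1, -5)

Lagrange interpolation formula:
P(x) = Σ yᵢ × Lᵢ(x)
where Lᵢ(x) = Π_{j≠i} (x - xⱼ)/(xᵢ - xⱼ)

L_0(-2.4) = (-2.4 - (-2))/(-3 - (-2)) × (-2.4 - (-1))/(-3 - (-1)) × (-2.4 - 0)/(-3 - 0) × (-2.4 - 1)/(-3 - 1) = 0.190400
L_1(-2.4) = (-2.4 - (-3))/(-2 - (-3)) × (-2.4 - (-1))/(-2 - (-1)) × (-2.4 - 0)/(-2 - 0) × (-2.4 - 1)/(-2 - 1) = 1.142400
L_2(-2.4) = (-2.4 - (-3))/(-1 - (-3)) × (-2.4 - (-2))/(-1 - (-2)) × (-2.4 - 0)/(-1 - 0) × (-2.4 - 1)/(-1 - 1) = -0.489600
L_3(-2.4) = (-2.4 - (-3))/(0 - (-3)) × (-2.4 - (-2))/(0 - (-2)) × (-2.4 - (-1))/(0 - (-1)) × (-2.4 - 1)/(0 - 1) = 0.190400
L_4(-2.4) = (-2.4 - (-3))/(1 - (-3)) × (-2.4 - (-2))/(1 - (-2)) × (-2.4 - (-1))/(1 - (-1)) × (-2.4 - 0)/(1 - 0) = -0.033600

P(-2.4) = (-4)×L_0(-2.4) + 21×L_1(-2.4) + 13×L_2(-2.4) + 8×L_3(-2.4) + (-5)×L_4(-2.4)
P(-2.4) = 18.555200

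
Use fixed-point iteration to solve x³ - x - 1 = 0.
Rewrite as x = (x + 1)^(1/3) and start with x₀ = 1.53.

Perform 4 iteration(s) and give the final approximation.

Equation: x³ - x - 1 = 0
Fixed-point form: x = (x + 1)^(1/3)
x₀ = 1.53

x_1 = g(1.530000) = 1.362616
x_2 = g(1.362616) = 1.331878
x_3 = g(1.331878) = 1.326077
x_4 = g(1.326077) = 1.324976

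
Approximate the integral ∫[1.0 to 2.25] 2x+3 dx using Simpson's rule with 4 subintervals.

f(x) = 2x+3
a = 1.0, b = 2.25, n = 4
h = (b - a)/n = 0.312500

Simpson's rule: (h/3)[f(x₀) + 4f(x₁) + 2f(x₂) + ... + f(xₙ)]

x_0 = 1.0000, f(x_0) = 5.000000, coefficient = 1
x_1 = 1.3125, f(x_1) = 5.625000, coefficient = 4
x_2 = 1.6250, f(x_2) = 6.250000, coefficient = 2
x_3 = 1.9375, f(x_3) = 6.875000, coefficient = 4
x_4 = 2.2500, f(x_4) = 7.500000, coefficient = 1

I ≈ (0.312500/3) × 75.000000 = 7.812500
Exact value: 7.812500
Error: 0.000000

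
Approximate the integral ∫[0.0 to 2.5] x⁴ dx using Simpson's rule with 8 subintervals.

f(x) = x⁴
a = 0.0, b = 2.5, n = 8
h = (b - a)/n = 0.312500

Simpson's rule: (h/3)[f(x₀) + 4f(x₁) + 2f(x₂) + ... + f(xₙ)]

x_0 = 0.0000, f(x_0) = 0.000000, coefficient = 1
x_1 = 0.3125, f(x_1) = 0.009537, coefficient = 4
x_2 = 0.6250, f(x_2) = 0.152588, coefficient = 2
x_3 = 0.9375, f(x_3) = 0.772476, coefficient = 4
x_4 = 1.2500, f(x_4) = 2.441406, coefficient = 2
x_5 = 1.5625, f(x_5) = 5.960464, coefficient = 4
x_6 = 1.8750, f(x_6) = 12.359619, coefficient = 2
x_7 = 2.1875, f(x_7) = 22.897720, coefficient = 4
x_8 = 2.5000, f(x_8) = 39.062500, coefficient = 1

I ≈ (0.312500/3) × 187.530518 = 19.534429
Exact value: 19.531250
Error: 0.003179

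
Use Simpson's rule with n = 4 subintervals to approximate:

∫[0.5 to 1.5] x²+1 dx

f(x) = x²+1
a = 0.5, b = 1.5, n = 4
h = (b - a)/n = 0.250000

Simpson's rule: (h/3)[f(x₀) + 4f(x₁) + 2f(x₂) + ... + f(xₙ)]

x_0 = 0.5000, f(x_0) = 1.250000, coefficient = 1
x_1 = 0.7500, f(x_1) = 1.562500, coefficient = 4
x_2 = 1.0000, f(x_2) = 2.000000, coefficient = 2
x_3 = 1.2500, f(x_3) = 2.562500, coefficient = 4
x_4 = 1.5000, f(x_4) = 3.250000, coefficient = 1

I ≈ (0.250000/3) × 25.000000 = 2.083333
Exact value: 2.083333
Error: 0.000000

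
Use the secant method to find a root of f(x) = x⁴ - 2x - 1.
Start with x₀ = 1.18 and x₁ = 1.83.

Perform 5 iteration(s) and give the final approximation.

f(x) = x⁴ - 2x - 1
x₀ = 1.18, x₁ = 1.83

Secant formula: x_{n+1} = x_n - f(x_n)(x_n - x_{n-1})/(f(x_n) - f(x_{n-1}))

Iteration 1:
  f(1.180000) = -1.421222
  f(1.830000) = 6.555131
  x_2 = 1.830000 - 6.555131×(1.830000 - 1.180000)/(6.555131 - (-1.421222))
       = 1.295817
Iteration 2:
  f(1.830000) = 6.555131
  f(1.295817) = -0.772120
  x_3 = 1.295817 - (-0.772120)×(1.295817 - 1.830000)/(-0.772120 - 6.555131)
       = 1.352107
Iteration 3:
  f(1.295817) = -0.772120
  f(1.352107) = -0.361923
  x_4 = 1.352107 - (-0.361923)×(1.352107 - 1.295817)/(-0.361923 - (-0.772120))
       = 1.401773
Iteration 4:
  f(1.352107) = -0.361923
  f(1.401773) = 0.057551
  x_5 = 1.401773 - 0.057551×(1.401773 - 1.352107)/(0.057551 - (-0.361923))
       = 1.394959
Iteration 5:
  f(1.401773) = 0.057551
  f(1.394959) = -0.003351
  x_6 = 1.394959 - (-0.003351)×(1.394959 - 1.401773)/(-0.003351 - 0.057551)
       = 1.395334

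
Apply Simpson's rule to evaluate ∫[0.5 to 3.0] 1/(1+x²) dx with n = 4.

f(x) = 1/(1+x²)
a = 0.5, b = 3.0, n = 4
h = (b - a)/n = 0.625000

Simpson's rule: (h/3)[f(x₀) + 4f(x₁) + 2f(x₂) + ... + f(xₙ)]

x_0 = 0.5000, f(x_0) = 0.800000, coefficient = 1
x_1 = 1.1250, f(x_1) = 0.441379, coefficient = 4
x_2 = 1.7500, f(x_2) = 0.246154, coefficient = 2
x_3 = 2.3750, f(x_3) = 0.150588, coefficient = 4
x_4 = 3.0000, f(x_4) = 0.100000, coefficient = 1

I ≈ (0.625000/3) × 3.760178 = 0.783370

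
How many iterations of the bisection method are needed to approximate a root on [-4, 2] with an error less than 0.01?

We need (b-a)/2^n ≤ 0.01
(2 - (-4))/2^n ≤ 0.01
6/2^n ≤ 0.01
2^n ≥ 600
n ≥ log₂(600) = 9.23
n ≥ 10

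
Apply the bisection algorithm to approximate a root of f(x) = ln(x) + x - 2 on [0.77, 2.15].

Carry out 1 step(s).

f(x) = ln(x) + x - 2
Initial interval: [0.77, 2.15]

Iteration 1:
  c_1 = (0.770000 + 2.150000)/2 = 1.460000
  f(c_1) = f(1.460000) = -0.161564
  f(a) × f(c) ≥ 0, new interval: [1.460000, 2.150000]

After 1 iteration(s), the approximation is c_1 = 1.460000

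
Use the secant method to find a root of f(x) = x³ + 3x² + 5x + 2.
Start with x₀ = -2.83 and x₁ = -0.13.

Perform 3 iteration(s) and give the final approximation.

f(x) = x³ + 3x² + 5x + 2
x₀ = -2.83, x₁ = -0.13

Secant formula: x_{n+1} = x_n - f(x_n)(x_n - x_{n-1})/(f(x_n) - f(x_{n-1}))

Iteration 1:
  f(-2.830000) = -10.788487
  f(-0.130000) = 1.398503
  x_2 = -0.130000 - 1.398503×(-0.130000 - (-2.830000))/(1.398503 - (-10.788487))
       = -0.439835
Iteration 2:
  f(-0.130000) = 1.398503
  f(-0.439835) = 0.296101
  x_3 = -0.439835 - 0.296101×(-0.439835 - (-0.130000))/(0.296101 - 1.398503)
       = -0.523056
Iteration 3:
  f(-0.439835) = 0.296101
  f(-0.523056) = 0.062382
  x_4 = -0.523056 - 0.062382×(-0.523056 - (-0.439835))/(0.062382 - 0.296101)
       = -0.545268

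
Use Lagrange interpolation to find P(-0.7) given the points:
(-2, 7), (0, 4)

Lagrange interpolation formula:
P(x) = Σ yᵢ × Lᵢ(x)
where Lᵢ(x) = Π_{j≠i} (x - xⱼ)/(xᵢ - xⱼ)

L_0(-0.7) = (-0.7 - 0)/(-2 - 0) = 0.350000
L_1(-0.7) = (-0.7 - (-2))/(0 - (-2)) = 0.650000

P(-0.7) = 7×L_0(-0.7) + 4×L_1(-0.7)
P(-0.7) = 5.050000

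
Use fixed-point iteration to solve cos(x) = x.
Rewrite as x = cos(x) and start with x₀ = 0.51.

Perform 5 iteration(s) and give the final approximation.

Equation: cos(x) = x
Fixed-point form: x = cos(x)
x₀ = 0.51

x_1 = g(0.510000) = 0.872745
x_2 = g(0.872745) = 0.642726
x_3 = g(0.642726) = 0.800465
x_4 = g(0.800465) = 0.696373
x_5 = g(0.696373) = 0.767173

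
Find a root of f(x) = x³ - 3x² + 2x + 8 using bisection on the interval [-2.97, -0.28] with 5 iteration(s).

f(x) = x³ - 3x² + 2x + 8
Initial interval: [-2.97, -0.28]

Iteration 1:
  c_1 = (-2.970000 + (-0.280000))/2 = -1.625000
  f(c_1) = f(-1.625000) = -7.462891
  f(a) × f(c) ≥ 0, new interval: [-1.625000, -0.280000]
Iteration 2:
  c_2 = (-1.625000 + (-0.280000))/2 = -0.952500
  f(c_2) = f(-0.952500) = 2.509070
  f(a) × f(c) < 0, new interval: [-1.625000, -0.952500]
Iteration 3:
  c_3 = (-1.625000 + (-0.952500))/2 = -1.288750
  f(c_3) = f(-1.288750) = -1.700584
  f(a) × f(c) ≥ 0, new interval: [-1.288750, -0.952500]
Iteration 4:
  c_4 = (-1.288750 + (-0.952500))/2 = -1.120625
  f(c_4) = f(-1.120625) = 0.584068
  f(a) × f(c) < 0, new interval: [-1.288750, -1.120625]
Iteration 5:
  c_5 = (-1.288750 + (-1.120625))/2 = -1.204687
  f(c_5) = f(-1.204687) = -0.511520
  f(a) × f(c) ≥ 0, new interval: [-1.204687, -1.120625]

After 5 iteration(s), the approximation is c_5 = -1.204687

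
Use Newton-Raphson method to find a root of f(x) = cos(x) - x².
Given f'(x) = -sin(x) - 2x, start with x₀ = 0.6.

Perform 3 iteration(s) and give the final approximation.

f(x) = cos(x) - x²
f'(x) = -sin(x) - 2x
x₀ = 0.6

Newton-Raphson formula: x_{n+1} = x_n - f(x_n)/f'(x_n)

Iteration 1:
  f(0.600000) = 0.465336
  f'(0.600000) = -1.764642
  x_1 = 0.600000 - 0.465336/(-1.764642) = 0.863700
Iteration 2:
  f(0.863700) = -0.096348
  f'(0.863700) = -2.487650
  x_2 = 0.863700 - (-0.096348)/(-2.487650) = 0.824969
Iteration 3:
  f(0.824969) = -0.001995
  f'(0.824969) = -2.384465
  x_3 = 0.824969 - (-0.001995)/(-2.384465) = 0.824133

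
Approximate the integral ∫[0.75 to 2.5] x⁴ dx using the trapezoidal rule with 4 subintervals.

f(x) = x⁴
a = 0.75, b = 2.5, n = 4
h = (b - a)/n = 0.437500

Trapezoidal rule: (h/2)[f(x₀) + 2f(x₁) + 2f(x₂) + ... + f(xₙ)]

x_0 = 0.7500, f(x_0) = 0.316406, coefficient = 1
x_1 = 1.1875, f(x_1) = 1.988541, coefficient = 2
x_2 = 1.6250, f(x_2) = 6.972900, coefficient = 2
x_3 = 2.0625, f(x_3) = 18.095718, coefficient = 2
x_4 = 2.5000, f(x_4) = 39.062500, coefficient = 1

I ≈ (0.437500/2) × 93.493225 = 20.451643
Exact value: 19.483789
Error: 0.967854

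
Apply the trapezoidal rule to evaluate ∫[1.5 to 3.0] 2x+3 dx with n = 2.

f(x) = 2x+3
a = 1.5, b = 3.0, n = 2
h = (b - a)/n = 0.750000

Trapezoidal rule: (h/2)[f(x₀) + 2f(x₁) + 2f(x₂) + ... + f(xₙ)]

x_0 = 1.5000, f(x_0) = 6.000000, coefficient = 1
x_1 = 2.2500, f(x_1) = 7.500000, coefficient = 2
x_2 = 3.0000, f(x_2) = 9.000000, coefficient = 1

I ≈ (0.750000/2) × 30.000000 = 11.250000
Exact value: 11.250000
Error: 0.000000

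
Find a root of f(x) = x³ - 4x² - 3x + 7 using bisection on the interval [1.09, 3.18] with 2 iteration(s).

f(x) = x³ - 4x² - 3x + 7
Initial interval: [1.09, 3.18]

Iteration 1:
  c_1 = (1.090000 + 3.180000)/2 = 2.135000
  f(c_1) = f(2.135000) = -7.906090
  f(a) × f(c) < 0, new interval: [1.090000, 2.135000]
Iteration 2:
  c_2 = (1.090000 + 2.135000)/2 = 1.612500
  f(c_2) = f(1.612500) = -4.045373
  f(a) × f(c) < 0, new interval: [1.090000, 1.612500]

After 2 iteration(s), the approximation is c_2 = 1.612500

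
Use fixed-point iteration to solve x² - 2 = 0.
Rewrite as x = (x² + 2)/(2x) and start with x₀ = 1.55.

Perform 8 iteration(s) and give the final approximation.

Equation: x² - 2 = 0
Fixed-point form: x = (x² + 2)/(2x)
x₀ = 1.55

x_1 = g(1.550000) = 1.420161
x_2 = g(1.420161) = 1.414226
x_3 = g(1.414226) = 1.414214
x_4 = g(1.414214) = 1.414214
x_5 = g(1.414214) = 1.414214
x_6 = g(1.414214) = 1.414214
x_7 = g(1.414214) = 1.414214
x_8 = g(1.414214) = 1.414214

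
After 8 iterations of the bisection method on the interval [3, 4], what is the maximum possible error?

Bisection error bound: |error| ≤ (b-a)/2^n
|error| ≤ (4 - 3)/2^8 = 1/2^8
|error| ≤ 0.0039062500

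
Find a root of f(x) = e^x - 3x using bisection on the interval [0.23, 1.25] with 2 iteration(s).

f(x) = e^x - 3x
Initial interval: [0.23, 1.25]

Iteration 1:
  c_1 = (0.230000 + 1.250000)/2 = 0.740000
  f(c_1) = f(0.740000) = -0.124064
  f(a) × f(c) < 0, new interval: [0.230000, 0.740000]
Iteration 2:
  c_2 = (0.230000 + 0.740000)/2 = 0.485000
  f(c_2) = f(0.485000) = 0.169175
  f(a) × f(c) ≥ 0, new interval: [0.485000, 0.740000]

After 2 iteration(s), the approximation is c_2 = 0.485000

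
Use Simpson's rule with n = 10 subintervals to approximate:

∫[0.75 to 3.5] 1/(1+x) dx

f(x) = 1/(1+x)
a = 0.75, b = 3.5, n = 10
h = (b - a)/n = 0.275000

Simpson's rule: (h/3)[f(x₀) + 4f(x₁) + 2f(x₂) + ... + f(xₙ)]

x_0 = 0.7500, f(x_0) = 0.571429, coefficient = 1
x_1 = 1.0250, f(x_1) = 0.493827, coefficient = 4
x_2 = 1.3000, f(x_2) = 0.434783, coefficient = 2
x_3 = 1.5750, f(x_3) = 0.388350, coefficient = 4
x_4 = 1.8500, f(x_4) = 0.350877, coefficient = 2
x_5 = 2.1250, f(x_5) = 0.320000, coefficient = 4
x_6 = 2.4000, f(x_6) = 0.294118, coefficient = 2
x_7 = 2.6750, f(x_7) = 0.272109, coefficient = 4
x_8 = 2.9500, f(x_8) = 0.253165, coefficient = 2
x_9 = 3.2250, f(x_9) = 0.236686, coefficient = 4
x_10 = 3.5000, f(x_10) = 0.222222, coefficient = 1

I ≈ (0.275000/3) × 10.303422 = 0.944480
Exact value: 0.944462
Error: 0.000019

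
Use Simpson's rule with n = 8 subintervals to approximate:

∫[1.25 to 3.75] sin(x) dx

f(x) = sin(x)
a = 1.25, b = 3.75, n = 8
h = (b - a)/n = 0.312500

Simpson's rule: (h/3)[f(x₀) + 4f(x₁) + 2f(x₂) + ... + f(xₙ)]

x_0 = 1.2500, f(x_0) = 0.948985, coefficient = 1
x_1 = 1.5625, f(x_1) = 0.999966, coefficient = 4
x_2 = 1.8750, f(x_2) = 0.954086, coefficient = 2
x_3 = 2.1875, f(x_3) = 0.815789, coefficient = 4
x_4 = 2.5000, f(x_4) = 0.598472, coefficient = 2
x_5 = 2.8125, f(x_5) = 0.323185, coefficient = 4
x_6 = 3.1250, f(x_6) = 0.016592, coefficient = 2
x_7 = 3.4375, f(x_7) = -0.291608, coefficient = 4
x_8 = 3.7500, f(x_8) = -0.571561, coefficient = 1

I ≈ (0.312500/3) × 10.905049 = 1.135943
Exact value: 1.135882
Error: 0.000061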